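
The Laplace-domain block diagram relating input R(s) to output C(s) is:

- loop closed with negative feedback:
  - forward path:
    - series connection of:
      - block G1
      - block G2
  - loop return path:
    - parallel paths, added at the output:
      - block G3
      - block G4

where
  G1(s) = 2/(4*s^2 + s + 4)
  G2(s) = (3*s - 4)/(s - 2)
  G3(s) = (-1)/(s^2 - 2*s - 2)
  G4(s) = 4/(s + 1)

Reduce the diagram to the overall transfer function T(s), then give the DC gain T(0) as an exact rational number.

Reducing step by step:

[1] combine G1, G2 in series gives (6*s - 8)/(4*s^3 - 7*s^2 + 2*s - 8)
[2] sum the parallel branches G3, G4 gives (4*s^2 - 9*s - 9)/(s^3 - s^2 - 4*s - 2)
[3] apply the feedback formula to (G1*G2), (G3+G4) gives (6*s^4 - 14*s^3 - 16*s^2 + 20*s + 16)/(4*s^6 - 11*s^5 - 7*s^4 + 34*s^3 - 72*s^2 + 46*s + 88)
That last expression is T(s); at s = 0 only the constant terms survive, so T(0) = 16/88 = 2/11.

Answer: 2/11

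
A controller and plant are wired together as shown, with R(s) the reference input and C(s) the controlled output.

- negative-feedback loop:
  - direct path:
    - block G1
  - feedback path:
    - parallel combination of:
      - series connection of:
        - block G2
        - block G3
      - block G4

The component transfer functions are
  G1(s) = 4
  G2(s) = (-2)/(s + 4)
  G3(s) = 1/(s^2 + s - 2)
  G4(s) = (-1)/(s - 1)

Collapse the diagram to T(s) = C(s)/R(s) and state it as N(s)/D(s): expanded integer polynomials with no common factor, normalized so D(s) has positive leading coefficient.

Reducing step by step:

Step 1. reduce the series chain G2, G3 = (-2)/(s^3 + 5*s^2 + 2*s - 8)
Step 2. reduce the parallel group (G2*G3), G4 = (-s^2 - 6*s - 10)/(s^3 + 5*s^2 + 2*s - 8)
Step 3. close the feedback loop around G1, ((G2*G3)+G4); the result is T(s) itself (integer coefficients, no common factor, positive leading denominator coefficient)

Answer: (4*s^3 + 20*s^2 + 8*s - 32)/(s^3 + s^2 - 22*s - 48)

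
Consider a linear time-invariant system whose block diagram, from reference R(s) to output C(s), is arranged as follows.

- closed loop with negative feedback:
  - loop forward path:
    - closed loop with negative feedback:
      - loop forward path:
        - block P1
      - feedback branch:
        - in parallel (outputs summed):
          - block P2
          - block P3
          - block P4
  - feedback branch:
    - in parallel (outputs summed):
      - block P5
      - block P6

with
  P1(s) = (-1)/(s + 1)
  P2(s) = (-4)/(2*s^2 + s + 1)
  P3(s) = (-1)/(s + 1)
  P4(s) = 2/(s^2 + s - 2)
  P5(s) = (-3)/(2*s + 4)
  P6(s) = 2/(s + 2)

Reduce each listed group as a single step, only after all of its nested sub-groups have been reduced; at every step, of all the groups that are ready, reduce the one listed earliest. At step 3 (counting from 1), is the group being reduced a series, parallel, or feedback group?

(1) combine P2, P3, P4 in parallel
(2) collapse the loop (P1 forward, (P2+P3+P4) return)
(3) sum the parallel branches P5, P6
(4) close the feedback loop around [P1/(1+P1*(P2+P3+P4))], (P5+P6)
Step 3: parallel.

Final answer: parallel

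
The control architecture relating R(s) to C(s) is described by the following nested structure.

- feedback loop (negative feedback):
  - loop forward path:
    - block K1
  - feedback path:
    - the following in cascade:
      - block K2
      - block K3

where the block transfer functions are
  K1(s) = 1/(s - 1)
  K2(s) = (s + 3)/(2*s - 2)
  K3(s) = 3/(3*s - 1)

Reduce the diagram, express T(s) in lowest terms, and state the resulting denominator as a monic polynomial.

(1) reduce the series chain K2, K3: (3*s + 9)/(6*s^2 - 8*s + 2)
(2) collapse the loop (K1 forward, (K2*K3) return): (6*s^2 - 8*s + 2)/(6*s^3 - 14*s^2 + 13*s + 7)
No further cancellation is possible in the step-2 result, so that is T(s). Its denominator becomes monic after dividing by the leading coefficient 6.

Final answer: s^3 - 7*s^2/3 + 13*s/6 + 7/6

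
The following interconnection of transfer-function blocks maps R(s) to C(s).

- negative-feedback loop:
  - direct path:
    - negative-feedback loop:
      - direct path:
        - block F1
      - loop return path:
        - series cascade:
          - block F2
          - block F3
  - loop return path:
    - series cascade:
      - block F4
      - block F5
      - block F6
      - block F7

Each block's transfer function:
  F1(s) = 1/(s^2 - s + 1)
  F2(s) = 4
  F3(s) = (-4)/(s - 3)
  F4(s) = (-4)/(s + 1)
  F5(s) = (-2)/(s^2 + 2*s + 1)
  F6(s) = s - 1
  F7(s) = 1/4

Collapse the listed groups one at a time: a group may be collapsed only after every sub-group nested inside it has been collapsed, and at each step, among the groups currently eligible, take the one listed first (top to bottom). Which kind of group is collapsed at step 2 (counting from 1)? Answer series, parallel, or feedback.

Step 1. multiply F2, F3 (series)
Step 2. reduce the feedback loop with forward F1 and return (F2*F3)
Step 3. reduce the series chain F4, F5, F6, F7
Step 4. close the feedback loop around [F1/(1+F1*(F2*F3))], (F4*F5*F6*F7)
The group at step 2 is a feedback group.

Answer: feedback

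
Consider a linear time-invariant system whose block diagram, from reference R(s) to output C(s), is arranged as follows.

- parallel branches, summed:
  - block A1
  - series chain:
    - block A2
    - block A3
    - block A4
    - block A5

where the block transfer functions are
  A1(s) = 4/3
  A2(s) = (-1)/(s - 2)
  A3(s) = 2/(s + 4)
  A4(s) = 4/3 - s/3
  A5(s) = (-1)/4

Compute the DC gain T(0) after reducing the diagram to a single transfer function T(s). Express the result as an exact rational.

Step 1 - reduce the series chain A2, A3, A4, A5, giving (4 - s)/(6*s^2 + 12*s - 48)
Step 2 - parallel reduction of A1, (A2*A3*A4*A5), giving (8*s^2 + 15*s - 60)/(6*s^2 + 12*s - 48)
Evaluating the step-2 result (the overall T(s)) at s = 0 gives T(0) = -60/(-48) = 5/4.

Answer: 5/4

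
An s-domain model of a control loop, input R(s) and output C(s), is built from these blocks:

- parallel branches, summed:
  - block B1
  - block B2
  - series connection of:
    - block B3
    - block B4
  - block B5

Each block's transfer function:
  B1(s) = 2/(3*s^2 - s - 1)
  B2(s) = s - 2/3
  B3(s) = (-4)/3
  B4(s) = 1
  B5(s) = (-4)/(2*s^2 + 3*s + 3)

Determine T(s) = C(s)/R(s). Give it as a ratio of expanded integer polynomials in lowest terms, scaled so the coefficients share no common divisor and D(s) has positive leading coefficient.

(1) multiply B3, B4 (series) = (-4)/3
(2) parallel reduction of B1, B2, (B3*B4), B5, which is the overall transfer function T(s) = C(s)/R(s) in lowest terms

Final answer: (6*s^5 - 5*s^4 - 10*s^3 - 22*s^2 + 19*s + 16)/(6*s^4 + 7*s^3 + 4*s^2 - 6*s - 3)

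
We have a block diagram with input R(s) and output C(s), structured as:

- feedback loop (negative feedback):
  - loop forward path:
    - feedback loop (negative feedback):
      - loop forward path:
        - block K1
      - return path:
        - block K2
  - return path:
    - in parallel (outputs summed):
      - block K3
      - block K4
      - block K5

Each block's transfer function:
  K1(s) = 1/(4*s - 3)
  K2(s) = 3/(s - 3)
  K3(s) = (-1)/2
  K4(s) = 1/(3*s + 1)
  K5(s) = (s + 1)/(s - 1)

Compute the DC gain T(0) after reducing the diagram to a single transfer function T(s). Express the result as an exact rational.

[1] feedback reduction of K1, K2 -> (s - 3)/(4*s^2 - 15*s + 12)
[2] combine K3, K4, K5 in parallel -> (3*s^2 + 12*s + 1)/(6*s^2 - 4*s - 2)
[3] apply the feedback formula to [K1/(1+K1*K2)], (K3+K4+K5) -> (6*s^3 - 22*s^2 + 10*s + 6)/(24*s^4 - 103*s^3 + 127*s^2 - 53*s - 27)
That last expression is T(s); at s = 0 only the constant terms survive, so T(0) = 6/(-27) = -2/9.

Final answer: -2/9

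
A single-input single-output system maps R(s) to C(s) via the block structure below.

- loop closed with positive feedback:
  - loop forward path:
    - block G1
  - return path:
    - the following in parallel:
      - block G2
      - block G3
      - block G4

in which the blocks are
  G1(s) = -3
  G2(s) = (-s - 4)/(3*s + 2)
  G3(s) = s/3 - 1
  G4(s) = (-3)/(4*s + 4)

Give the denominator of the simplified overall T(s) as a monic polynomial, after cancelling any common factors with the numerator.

[1] sum the parallel branches G2, G3, G4: (12*s^3 - 28*s^2 - 139*s - 90)/(36*s^2 + 60*s + 24)
[2] feedback reduction of G1, (G2+G3+G4): (-36*s^2 - 60*s - 24)/(12*s^3 - 16*s^2 - 119*s - 82)
That last expression is T(s), already simplified. Scaling its denominator by 1/12 (the reciprocal of the leading coefficient) yields the monic denominator.

Final answer: s^3 - 4*s^2/3 - 119*s/12 - 41/6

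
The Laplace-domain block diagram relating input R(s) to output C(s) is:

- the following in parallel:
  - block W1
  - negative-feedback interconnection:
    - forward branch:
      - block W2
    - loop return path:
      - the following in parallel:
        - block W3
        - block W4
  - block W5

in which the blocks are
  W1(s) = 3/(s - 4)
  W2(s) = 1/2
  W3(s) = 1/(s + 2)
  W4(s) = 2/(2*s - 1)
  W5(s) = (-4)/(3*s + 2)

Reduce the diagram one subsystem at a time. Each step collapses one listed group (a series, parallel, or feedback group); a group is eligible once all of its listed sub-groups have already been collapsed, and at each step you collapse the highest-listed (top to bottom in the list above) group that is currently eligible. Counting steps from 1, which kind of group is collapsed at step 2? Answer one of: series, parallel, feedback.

Step 1: combine W3, W4 in parallel
Step 2: reduce the feedback loop with forward W2 and return (W3+W4)
Step 3: add W1, [W2/(1+W2*(W3+W4))], W5 (parallel)
At step 2 the group reduced is feedback.

Answer: feedback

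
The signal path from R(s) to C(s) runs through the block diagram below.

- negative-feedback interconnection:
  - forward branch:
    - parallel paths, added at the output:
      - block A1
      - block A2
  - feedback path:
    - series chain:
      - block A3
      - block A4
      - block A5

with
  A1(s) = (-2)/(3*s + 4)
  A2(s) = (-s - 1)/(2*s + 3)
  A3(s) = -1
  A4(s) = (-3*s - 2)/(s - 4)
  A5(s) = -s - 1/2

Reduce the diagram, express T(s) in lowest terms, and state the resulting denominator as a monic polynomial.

1. add A1, A2 (parallel) = (-3*s^2 - 11*s - 10)/(6*s^2 + 17*s + 12)
2. multiply A3, A4, A5 (series) = (-6*s^2 - 7*s - 2)/(2*s - 8)
3. reduce the feedback loop with forward (A1+A2) and return (A3*A4*A5) = (-6*s^3 + 2*s^2 + 68*s + 80)/(18*s^4 + 99*s^3 + 129*s^2 - 20*s - 76)
Step 3 gives the fully reduced T(s), with no common factor left to cancel. The denominator's leading coefficient is 18, so divide each of its coefficients by 18 to get the monic form.

Final answer: s^4 + 11*s^3/2 + 43*s^2/6 - 10*s/9 - 38/9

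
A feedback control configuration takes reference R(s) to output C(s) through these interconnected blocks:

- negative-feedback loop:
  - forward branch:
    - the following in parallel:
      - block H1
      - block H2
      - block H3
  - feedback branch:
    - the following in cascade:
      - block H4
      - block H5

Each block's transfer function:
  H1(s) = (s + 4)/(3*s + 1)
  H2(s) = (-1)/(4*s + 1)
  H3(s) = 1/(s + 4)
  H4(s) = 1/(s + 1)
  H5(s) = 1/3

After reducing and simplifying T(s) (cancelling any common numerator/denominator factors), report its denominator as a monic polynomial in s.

Step 1. parallel reduction of H1, H2, H3 = (4*s^3 + 42*s^2 + 66*s + 13)/(12*s^3 + 55*s^2 + 29*s + 4)
Step 2. combine H4, H5 in series = 1/(3*s + 3)
Step 3. close the feedback loop around (H1+H2+H3), (H4*H5) = (12*s^4 + 138*s^3 + 324*s^2 + 237*s + 39)/(36*s^4 + 205*s^3 + 294*s^2 + 165*s + 25)
The result of step 3 is T(s) in lowest terms. Its denominator has leading coefficient 36; dividing the denominator through by 36 makes it monic.

Therefore the answer is s^4 + 205*s^3/36 + 49*s^2/6 + 55*s/12 + 25/36.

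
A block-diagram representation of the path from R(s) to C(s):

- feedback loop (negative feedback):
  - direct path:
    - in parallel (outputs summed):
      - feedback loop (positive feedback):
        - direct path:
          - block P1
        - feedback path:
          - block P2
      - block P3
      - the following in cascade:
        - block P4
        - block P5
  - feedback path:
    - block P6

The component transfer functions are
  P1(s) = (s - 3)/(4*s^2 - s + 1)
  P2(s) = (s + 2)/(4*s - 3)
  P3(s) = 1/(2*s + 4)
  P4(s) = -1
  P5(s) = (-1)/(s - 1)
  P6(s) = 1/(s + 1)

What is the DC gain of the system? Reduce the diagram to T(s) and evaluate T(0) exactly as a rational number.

Answer: 9/13

Working:
1. reduce the feedback loop with forward P1 and return P2: (4*s^2 - 15*s + 9)/(16*s^3 - 17*s^2 + 8*s + 3)
2. multiply P4, P5 (series): 1/(s - 1)
3. sum the parallel branches [P1/(1-P1*P2)], P3, (P4*P5): (56*s^4 - 25*s^3 - 55*s^2 + 111*s - 27)/(32*s^5 - 2*s^4 - 82*s^3 + 90*s^2 - 26*s - 12)
4. apply the feedback formula to ([P1/(1-P1*P2)]+P3+(P4*P5)), P6: (56*s^5 + 31*s^4 - 80*s^3 + 56*s^2 + 84*s - 27)/(32*s^6 + 30*s^5 - 28*s^4 - 17*s^3 + 9*s^2 + 73*s - 39)
Step 4 gives the overall T(s). Then T(0) = -27/(-39) = 9/13.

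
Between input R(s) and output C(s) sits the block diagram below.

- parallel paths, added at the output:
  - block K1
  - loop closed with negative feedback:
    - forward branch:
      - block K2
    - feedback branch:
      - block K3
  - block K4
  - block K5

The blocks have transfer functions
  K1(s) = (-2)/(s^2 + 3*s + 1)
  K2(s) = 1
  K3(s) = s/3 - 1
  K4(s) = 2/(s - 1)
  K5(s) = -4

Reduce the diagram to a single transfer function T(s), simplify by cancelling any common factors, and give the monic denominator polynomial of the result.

The answer is s^4 + 2*s^3 - 2*s^2 - s.

Reasoning:
[1] collapse the loop (K2 forward, K3 return) = 3/s
[2] reduce the parallel group K1, [K2/(1+K2*K3)], K4, K5 = (-4*s^4 - 3*s^3 + 18*s^2 + 2*s - 3)/(s^4 + 2*s^3 - 2*s^2 - s)
No further cancellation is possible in the step-2 result, so that is T(s). Its denominator is already monic.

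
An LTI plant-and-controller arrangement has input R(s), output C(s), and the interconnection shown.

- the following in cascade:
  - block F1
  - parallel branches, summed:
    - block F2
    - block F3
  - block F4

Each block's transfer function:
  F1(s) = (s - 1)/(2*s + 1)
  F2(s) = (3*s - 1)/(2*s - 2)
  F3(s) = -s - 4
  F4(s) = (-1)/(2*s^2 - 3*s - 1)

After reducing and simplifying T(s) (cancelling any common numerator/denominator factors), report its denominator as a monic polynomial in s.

[1] combine F2, F3 in parallel -> (-2*s^2 - 3*s + 7)/(2*s - 2)
[2] series reduction of F1, (F2+F3), F4 -> (2*s^2 + 3*s - 7)/(8*s^3 - 8*s^2 - 10*s - 2)
That last expression is T(s), already simplified. Scaling its denominator by 1/8 (the reciprocal of the leading coefficient) yields the monic denominator.

Answer: s^3 - s^2 - 5*s/4 - 1/4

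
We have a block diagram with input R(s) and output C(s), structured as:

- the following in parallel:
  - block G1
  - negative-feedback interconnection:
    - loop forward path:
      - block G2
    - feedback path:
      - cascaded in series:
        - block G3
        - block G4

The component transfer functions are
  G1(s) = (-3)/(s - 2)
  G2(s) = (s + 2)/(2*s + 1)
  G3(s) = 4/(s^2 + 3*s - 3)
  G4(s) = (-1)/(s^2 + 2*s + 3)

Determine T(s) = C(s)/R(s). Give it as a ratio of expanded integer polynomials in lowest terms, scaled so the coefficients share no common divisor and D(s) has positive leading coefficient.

The answer is (s^6 - s^5 - 31*s^4 - 68*s^3 - 69*s^2 + 45*s + 87)/(2*s^6 + 7*s^5 - 5*s^4 - 22*s^3 - 43*s^2 + 21*s + 34).

Reasoning:
1. reduce the series chain G3, G4 = (-4)/(s^4 + 5*s^3 + 6*s^2 + 3*s - 9)
2. feedback reduction of G2, (G3*G4) = (s^5 + 7*s^4 + 16*s^3 + 15*s^2 - 3*s - 18)/(2*s^5 + 11*s^4 + 17*s^3 + 12*s^2 - 19*s - 17)
3. sum the parallel branches G1, [G2/(1+G2*(G3*G4))], which is the overall transfer function T(s) = C(s)/R(s) in lowest terms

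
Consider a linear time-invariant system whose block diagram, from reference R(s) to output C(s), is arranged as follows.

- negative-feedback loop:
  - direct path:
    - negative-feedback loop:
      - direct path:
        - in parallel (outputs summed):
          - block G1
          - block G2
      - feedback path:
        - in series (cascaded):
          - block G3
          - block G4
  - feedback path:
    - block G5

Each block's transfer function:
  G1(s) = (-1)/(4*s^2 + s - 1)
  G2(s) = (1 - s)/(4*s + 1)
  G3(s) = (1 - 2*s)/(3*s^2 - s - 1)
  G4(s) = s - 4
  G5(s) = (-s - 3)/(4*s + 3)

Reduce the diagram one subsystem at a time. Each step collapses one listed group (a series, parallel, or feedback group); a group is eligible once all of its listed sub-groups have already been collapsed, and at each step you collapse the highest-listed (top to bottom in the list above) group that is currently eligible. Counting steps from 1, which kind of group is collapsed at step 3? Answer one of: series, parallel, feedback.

The answer is feedback.

Reasoning:
Step 1: add G1, G2 (parallel)
Step 2: series reduction of G3, G4
Step 3: apply the feedback formula to (G1+G2), (G3*G4)
Step 4: close the feedback loop around [(G1+G2)/(1+(G1+G2)*(G3*G4))], G5
So the answer for step 3 is feedback.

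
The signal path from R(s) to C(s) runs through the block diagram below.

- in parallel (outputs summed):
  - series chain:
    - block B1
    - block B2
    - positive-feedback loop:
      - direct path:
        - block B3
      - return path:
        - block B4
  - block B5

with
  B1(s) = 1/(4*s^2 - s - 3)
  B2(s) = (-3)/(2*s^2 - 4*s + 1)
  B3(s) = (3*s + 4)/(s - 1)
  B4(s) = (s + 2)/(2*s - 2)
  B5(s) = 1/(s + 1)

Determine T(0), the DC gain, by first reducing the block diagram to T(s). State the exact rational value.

Answer: 7/3

Working:
Step 1. close the feedback loop around B3, B4 gives (-6*s^2 - 2*s + 8)/(s^2 + 14*s + 6)
Step 2. combine B1, B2, [B3/(1-B3*B4)] in series gives (18*s + 24)/(8*s^5 + 102*s^4 - 100*s^3 - 169*s^2 - 6*s + 18)
Step 3. combine (B1*B2*[B3/(1-B3*B4)]), B5 in parallel gives (8*s^5 + 102*s^4 - 100*s^3 - 151*s^2 + 36*s + 42)/(8*s^6 + 110*s^5 + 2*s^4 - 269*s^3 - 175*s^2 + 12*s + 18)
The step-3 result is T(s). Setting s = 0: T(0) = 42/18 = 7/3.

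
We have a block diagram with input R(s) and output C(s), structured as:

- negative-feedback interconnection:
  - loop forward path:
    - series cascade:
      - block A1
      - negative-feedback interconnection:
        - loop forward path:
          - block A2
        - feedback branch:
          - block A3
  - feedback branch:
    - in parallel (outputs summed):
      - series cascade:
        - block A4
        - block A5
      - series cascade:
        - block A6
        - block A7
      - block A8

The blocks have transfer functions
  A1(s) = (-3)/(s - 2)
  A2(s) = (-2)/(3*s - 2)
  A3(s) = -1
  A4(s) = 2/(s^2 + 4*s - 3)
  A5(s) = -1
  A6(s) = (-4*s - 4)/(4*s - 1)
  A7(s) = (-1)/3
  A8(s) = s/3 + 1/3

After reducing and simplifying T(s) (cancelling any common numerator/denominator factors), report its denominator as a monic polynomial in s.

(1) close the feedback loop around A2, A3, giving (-2)/(3*s)
(2) multiply A1, [A2/(1+A2*A3)] (series), giving 2/(s^2 - 2*s)
(3) series reduction of A4, A5, giving (-2)/(s^2 + 4*s - 3)
(4) reduce the series chain A6, A7, giving (4*s + 4)/(12*s - 3)
(5) combine (A4*A5), (A6*A7), A8 in parallel, giving (4*s^4 + 23*s^3 + 19*s^2 - 33*s - 3)/(12*s^3 + 45*s^2 - 48*s + 9)
(6) reduce the feedback loop with forward (A1*[A2/(1+A2*A3)]) and return ((A4*A5)+(A6*A7)+A8), giving (24*s^3 + 90*s^2 - 96*s + 18)/(12*s^5 + 29*s^4 - 92*s^3 + 143*s^2 - 84*s - 6)
Step 6 gives the fully reduced T(s), with no common factor left to cancel. The denominator's leading coefficient is 12, so divide each of its coefficients by 12 to get the monic form.

Final answer: s^5 + 29*s^4/12 - 23*s^3/3 + 143*s^2/12 - 7*s - 1/2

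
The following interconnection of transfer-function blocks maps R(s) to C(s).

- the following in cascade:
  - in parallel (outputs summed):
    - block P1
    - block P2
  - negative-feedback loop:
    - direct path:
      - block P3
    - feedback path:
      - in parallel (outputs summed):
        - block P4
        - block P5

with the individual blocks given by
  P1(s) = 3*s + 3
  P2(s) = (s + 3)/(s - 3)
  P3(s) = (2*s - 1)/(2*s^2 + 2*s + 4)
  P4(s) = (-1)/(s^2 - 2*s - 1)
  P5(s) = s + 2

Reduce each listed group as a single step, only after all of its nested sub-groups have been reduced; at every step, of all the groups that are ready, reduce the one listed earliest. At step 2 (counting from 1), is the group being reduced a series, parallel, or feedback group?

The answer is parallel.

Reasoning:
Step 1 - reduce the parallel group P1, P2
Step 2 - parallel reduction of P4, P5
Step 3 - collapse the loop (P3 forward, (P4+P5) return)
Step 4 - multiply (P1+P2), [P3/(1+P3*(P4+P5))] (series)
So the answer for step 2 is parallel.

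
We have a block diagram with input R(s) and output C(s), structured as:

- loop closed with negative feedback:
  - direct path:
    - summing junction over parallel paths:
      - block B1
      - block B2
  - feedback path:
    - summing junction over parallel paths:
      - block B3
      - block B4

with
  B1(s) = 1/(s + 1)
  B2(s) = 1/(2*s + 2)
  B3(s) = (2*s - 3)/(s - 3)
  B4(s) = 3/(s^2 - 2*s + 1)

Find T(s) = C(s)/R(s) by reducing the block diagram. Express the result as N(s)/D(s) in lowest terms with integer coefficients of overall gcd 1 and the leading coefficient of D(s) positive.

Step 1 - reduce the parallel group B1, B2 -> 3/(2*s + 2)
Step 2 - parallel reduction of B3, B4 -> (2*s^3 - 7*s^2 + 11*s - 12)/(s^3 - 5*s^2 + 7*s - 3)
Step 3 - feedback reduction of (B1+B2), (B3+B4), which is the overall transfer function T(s) = C(s)/R(s) in lowest terms

Hence the answer: (3*s^3 - 15*s^2 + 21*s - 9)/(2*s^4 - 2*s^3 - 17*s^2 + 41*s - 42)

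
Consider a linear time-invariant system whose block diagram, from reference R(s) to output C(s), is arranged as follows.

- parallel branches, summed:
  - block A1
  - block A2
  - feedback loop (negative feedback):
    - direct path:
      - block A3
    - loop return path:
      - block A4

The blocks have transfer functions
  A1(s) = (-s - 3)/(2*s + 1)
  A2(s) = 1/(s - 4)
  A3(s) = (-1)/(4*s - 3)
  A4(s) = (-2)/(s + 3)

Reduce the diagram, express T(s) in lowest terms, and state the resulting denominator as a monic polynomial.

Reducing step by step:

(1) close the feedback loop around A3, A4; result (-s - 3)/(4*s^2 + 9*s - 7)
(2) add A1, A2, [A3/(1+A3*A4)] (parallel); result (-4*s^4 + s^3 + 87*s^2 + 121*s - 79)/(8*s^4 - 10*s^3 - 93*s^2 + 13*s + 28)
The result of step 2 is T(s) in lowest terms. Its denominator has leading coefficient 8; dividing the denominator through by 8 makes it monic.

Answer: s^4 - 5*s^3/4 - 93*s^2/8 + 13*s/8 + 7/2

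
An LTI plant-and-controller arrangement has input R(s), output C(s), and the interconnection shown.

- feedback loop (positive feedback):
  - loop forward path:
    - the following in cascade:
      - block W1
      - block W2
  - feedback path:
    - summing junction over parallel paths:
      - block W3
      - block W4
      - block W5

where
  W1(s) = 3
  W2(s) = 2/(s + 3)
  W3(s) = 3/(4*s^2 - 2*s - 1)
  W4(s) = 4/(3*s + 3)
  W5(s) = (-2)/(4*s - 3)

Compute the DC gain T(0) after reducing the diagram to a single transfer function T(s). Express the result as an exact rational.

First reduce the diagram to T(s).

(1) reduce the series chain W1, W2, giving 6/(s + 3)
(2) sum the parallel branches W3, W4, W5, giving (40*s^3 - 56*s^2 + 35*s - 9)/(48*s^4 - 12*s^3 - 54*s^2 + 15*s + 9)
(3) collapse the loop ((W1*W2) forward, (W3+W4+W5) return), giving (96*s^4 - 24*s^3 - 108*s^2 + 30*s + 18)/(16*s^5 + 44*s^4 - 110*s^3 + 63*s^2 - 52*s + 27)
Step 3 gives the overall T(s). Then T(0) = 18/27 = 2/3.

Answer: 2/3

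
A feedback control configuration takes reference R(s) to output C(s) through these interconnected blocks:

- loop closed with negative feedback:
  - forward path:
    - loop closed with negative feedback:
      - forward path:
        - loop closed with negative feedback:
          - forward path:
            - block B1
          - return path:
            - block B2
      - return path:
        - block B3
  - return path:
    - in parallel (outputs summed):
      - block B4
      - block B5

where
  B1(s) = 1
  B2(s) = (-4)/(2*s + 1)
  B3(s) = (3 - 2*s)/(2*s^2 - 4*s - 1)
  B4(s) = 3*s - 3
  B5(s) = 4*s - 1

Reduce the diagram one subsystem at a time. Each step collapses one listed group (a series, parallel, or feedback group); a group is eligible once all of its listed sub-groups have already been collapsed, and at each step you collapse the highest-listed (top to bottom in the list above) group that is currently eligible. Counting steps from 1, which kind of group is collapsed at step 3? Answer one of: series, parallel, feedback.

Reducing step by step:

[1] reduce the feedback loop with forward B1 and return B2
[2] feedback reduction of [B1/(1+B1*B2)], B3
[3] parallel reduction of B4, B5
[4] feedback reduction of [[B1/(1+B1*B2)]/(1+[B1/(1+B1*B2)]*B3)], (B4+B5)
So the answer for step 3 is parallel.

Answer: parallel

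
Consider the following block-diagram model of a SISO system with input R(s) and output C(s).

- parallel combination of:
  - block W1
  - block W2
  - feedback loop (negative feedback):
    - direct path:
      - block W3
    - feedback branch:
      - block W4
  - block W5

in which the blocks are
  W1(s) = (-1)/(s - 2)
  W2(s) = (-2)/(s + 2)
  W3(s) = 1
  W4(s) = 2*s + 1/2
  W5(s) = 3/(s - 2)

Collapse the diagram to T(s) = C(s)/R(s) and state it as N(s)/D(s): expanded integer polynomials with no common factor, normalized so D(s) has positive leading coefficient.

(1) collapse the loop (W3 forward, W4 return) gives 2/(4*s + 3)
(2) combine W1, W2, [W3/(1+W3*W4)], W5 in parallel, which is the overall transfer function T(s) = C(s)/R(s) in lowest terms

Answer: (2*s^2 + 32*s + 16)/(4*s^3 + 3*s^2 - 16*s - 12)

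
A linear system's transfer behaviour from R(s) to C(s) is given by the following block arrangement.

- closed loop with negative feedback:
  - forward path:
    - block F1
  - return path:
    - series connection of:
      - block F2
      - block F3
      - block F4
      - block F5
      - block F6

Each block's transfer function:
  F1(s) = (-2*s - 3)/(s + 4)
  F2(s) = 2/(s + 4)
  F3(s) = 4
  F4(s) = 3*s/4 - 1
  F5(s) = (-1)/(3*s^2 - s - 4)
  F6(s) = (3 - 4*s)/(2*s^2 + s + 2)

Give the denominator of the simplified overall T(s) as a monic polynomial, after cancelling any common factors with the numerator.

Reducing step by step:

(1) multiply F2, F3, F4, F5, F6 (series); result (8*s - 6)/(2*s^4 + 11*s^3 + 15*s^2 + 14*s + 8)
(2) close the feedback loop around F1, (F2*F3*F4*F5*F6); result (-4*s^5 - 28*s^4 - 63*s^3 - 73*s^2 - 58*s - 24)/(2*s^5 + 19*s^4 + 59*s^3 + 58*s^2 + 52*s + 50)
T(s) is the step-2 result (common factors already cancelled). Leading coefficient of the denominator: 2. Divide through by 2 for the monic polynomial.

Answer: s^5 + 19*s^4/2 + 59*s^3/2 + 29*s^2 + 26*s + 25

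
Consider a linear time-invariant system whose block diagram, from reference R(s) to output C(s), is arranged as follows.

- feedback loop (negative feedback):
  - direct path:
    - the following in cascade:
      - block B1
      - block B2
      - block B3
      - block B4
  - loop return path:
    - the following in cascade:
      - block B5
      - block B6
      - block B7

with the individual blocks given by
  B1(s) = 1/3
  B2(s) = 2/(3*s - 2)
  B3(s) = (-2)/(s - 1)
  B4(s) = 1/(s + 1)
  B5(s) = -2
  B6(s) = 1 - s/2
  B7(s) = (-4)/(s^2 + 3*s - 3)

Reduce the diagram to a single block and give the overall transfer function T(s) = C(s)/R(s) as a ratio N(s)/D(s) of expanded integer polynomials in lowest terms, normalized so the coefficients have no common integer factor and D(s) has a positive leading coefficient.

[1] combine B1, B2, B3, B4 in series, giving (-4)/(9*s^3 - 6*s^2 - 9*s + 6)
[2] cascade B5, B6, B7, giving (8 - 4*s)/(s^2 + 3*s - 3)
[3] reduce the feedback loop with forward (B1*B2*B3*B4) and return (B5*B6*B7): this yields T(s), and no further normalization is needed

Answer: (-4*s^2 - 12*s + 12)/(9*s^5 + 21*s^4 - 54*s^3 - 3*s^2 + 61*s - 50)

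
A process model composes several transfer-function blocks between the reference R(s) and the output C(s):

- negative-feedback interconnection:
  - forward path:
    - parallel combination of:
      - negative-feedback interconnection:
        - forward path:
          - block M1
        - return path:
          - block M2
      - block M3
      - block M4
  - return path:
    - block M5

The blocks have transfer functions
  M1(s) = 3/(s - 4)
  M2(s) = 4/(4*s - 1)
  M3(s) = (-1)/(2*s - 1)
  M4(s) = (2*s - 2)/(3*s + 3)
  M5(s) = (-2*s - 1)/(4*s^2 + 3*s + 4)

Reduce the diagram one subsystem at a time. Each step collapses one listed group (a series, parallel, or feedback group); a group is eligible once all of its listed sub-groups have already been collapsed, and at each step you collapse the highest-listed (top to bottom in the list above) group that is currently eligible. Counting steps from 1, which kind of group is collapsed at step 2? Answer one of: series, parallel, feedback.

Step 1 - close the feedback loop around M1, M2
Step 2 - reduce the parallel group [M1/(1+M1*M2)], M3, M4
Step 3 - reduce the feedback loop with forward ([M1/(1+M1*M2)]+M3+M4) and return M5
At step 2 the group reduced is parallel.

Final answer: parallel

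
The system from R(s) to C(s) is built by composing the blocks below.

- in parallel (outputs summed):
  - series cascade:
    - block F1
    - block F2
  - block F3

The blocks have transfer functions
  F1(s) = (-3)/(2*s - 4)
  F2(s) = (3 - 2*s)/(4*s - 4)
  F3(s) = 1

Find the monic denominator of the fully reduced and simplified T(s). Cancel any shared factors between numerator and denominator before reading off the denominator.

1. reduce the series chain F1, F2: (6*s - 9)/(8*s^2 - 24*s + 16)
2. sum the parallel branches (F1*F2), F3: (8*s^2 - 18*s + 7)/(8*s^2 - 24*s + 16)
T(s) is the step-2 result (common factors already cancelled). Leading coefficient of the denominator: 8. Divide through by 8 for the monic polynomial.

Therefore the answer is s^2 - 3*s + 2.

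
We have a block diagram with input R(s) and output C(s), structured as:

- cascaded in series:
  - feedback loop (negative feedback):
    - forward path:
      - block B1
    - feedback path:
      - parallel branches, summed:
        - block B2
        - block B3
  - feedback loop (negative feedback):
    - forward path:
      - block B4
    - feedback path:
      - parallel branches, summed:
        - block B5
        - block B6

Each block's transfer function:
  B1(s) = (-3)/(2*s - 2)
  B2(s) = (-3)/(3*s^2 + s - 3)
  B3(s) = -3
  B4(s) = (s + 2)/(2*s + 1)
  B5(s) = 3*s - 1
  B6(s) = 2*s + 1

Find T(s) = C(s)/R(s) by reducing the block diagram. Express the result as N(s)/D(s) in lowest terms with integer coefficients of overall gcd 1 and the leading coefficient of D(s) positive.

Step 1 - combine B2, B3 in parallel; result (-9*s^2 - 3*s + 6)/(3*s^2 + s - 3)
Step 2 - close the feedback loop around B1, (B2+B3); result (-9*s^2 - 3*s + 9)/(6*s^3 + 23*s^2 + s - 12)
Step 3 - sum the parallel branches B5, B6; result 5*s
Step 4 - close the feedback loop around B4, (B5+B6); result (s + 2)/(5*s^2 + 12*s + 1)
Step 5 - series reduction of [B1/(1+B1*(B2+B3))], [B4/(1+B4*(B5+B6))], giving the overall T(s)

Hence the answer: (-9*s^3 - 21*s^2 + 3*s + 18)/(30*s^5 + 187*s^4 + 287*s^3 - 25*s^2 - 143*s - 12)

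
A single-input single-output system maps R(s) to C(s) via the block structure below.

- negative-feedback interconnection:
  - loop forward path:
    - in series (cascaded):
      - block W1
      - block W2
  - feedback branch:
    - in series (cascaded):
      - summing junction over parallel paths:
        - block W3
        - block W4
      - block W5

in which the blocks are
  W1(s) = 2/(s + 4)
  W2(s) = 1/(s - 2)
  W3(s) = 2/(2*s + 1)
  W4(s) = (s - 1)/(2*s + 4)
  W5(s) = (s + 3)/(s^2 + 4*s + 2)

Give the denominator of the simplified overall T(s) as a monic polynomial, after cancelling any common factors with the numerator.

Step 1 - cascade W1, W2: 2/(s^2 + 2*s - 8)
Step 2 - reduce the parallel group W3, W4: (2*s^2 + 3*s + 7)/(4*s^2 + 10*s + 4)
Step 3 - cascade (W3+W4), W5: (2*s^3 + 9*s^2 + 16*s + 21)/(4*s^4 + 26*s^3 + 52*s^2 + 36*s + 8)
Step 4 - reduce the feedback loop with forward (W1*W2) and return ((W3+W4)*W5): (4*s^4 + 26*s^3 + 52*s^2 + 36*s + 8)/(2*s^6 + 17*s^5 + 36*s^4 - 32*s^3 - 159*s^2 - 120*s - 11)
T(s) is the step-4 result (common factors already cancelled). Leading coefficient of the denominator: 2. Divide through by 2 for the monic polynomial.

Final answer: s^6 + 17*s^5/2 + 18*s^4 - 16*s^3 - 159*s^2/2 - 60*s - 11/2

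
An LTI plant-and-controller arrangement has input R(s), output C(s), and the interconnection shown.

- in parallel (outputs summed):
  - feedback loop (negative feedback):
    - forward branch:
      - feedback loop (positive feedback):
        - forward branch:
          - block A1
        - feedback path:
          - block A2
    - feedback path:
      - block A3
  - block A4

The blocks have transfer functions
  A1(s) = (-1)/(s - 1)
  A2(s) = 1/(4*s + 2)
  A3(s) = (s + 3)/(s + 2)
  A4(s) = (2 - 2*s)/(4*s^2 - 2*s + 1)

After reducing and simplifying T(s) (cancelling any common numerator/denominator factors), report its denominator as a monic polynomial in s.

[1] apply the feedback formula to A1, A2; result (-4*s - 2)/(4*s^2 - 2*s - 1)
[2] collapse the loop ([A1/(1-A1*A2)] forward, A3 return); result (-4*s^2 - 10*s - 4)/(4*s^3 + 2*s^2 - 19*s - 8)
[3] add [[A1/(1-A1*A2)]/(1+[A1/(1-A1*A2)]*A3)], A4 (parallel); result (-24*s^4 - 28*s^3 + 42*s^2 - 24*s - 20)/(16*s^5 - 76*s^3 + 8*s^2 - 3*s - 8)
Step 3 gives the fully reduced T(s), with no common factor left to cancel. The denominator's leading coefficient is 16, so divide each of its coefficients by 16 to get the monic form.

Hence the answer: s^5 - 19*s^3/4 + s^2/2 - 3*s/16 - 1/2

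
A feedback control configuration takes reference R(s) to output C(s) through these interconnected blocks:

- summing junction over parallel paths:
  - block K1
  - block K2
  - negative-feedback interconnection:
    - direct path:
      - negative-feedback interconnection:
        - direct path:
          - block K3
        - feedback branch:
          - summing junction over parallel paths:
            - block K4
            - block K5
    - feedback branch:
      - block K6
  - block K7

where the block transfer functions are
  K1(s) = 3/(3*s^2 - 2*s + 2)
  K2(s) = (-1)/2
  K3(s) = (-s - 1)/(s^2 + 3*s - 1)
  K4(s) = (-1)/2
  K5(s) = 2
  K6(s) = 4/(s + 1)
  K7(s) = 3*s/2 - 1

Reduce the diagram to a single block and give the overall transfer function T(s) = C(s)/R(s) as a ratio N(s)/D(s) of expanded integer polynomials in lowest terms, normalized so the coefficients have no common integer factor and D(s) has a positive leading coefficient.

[1] parallel reduction of K4, K5; result 3/2
[2] close the feedback loop around K3, (K4+K5); result (-2*s - 2)/(2*s^2 + 3*s - 5)
[3] feedback reduction of [K3/(1+K3*(K4+K5))], K6; result (-2*s - 2)/(2*s^2 + 3*s - 13)
[4] reduce the parallel group K1, K2, [[K3/(1+K3*(K4+K5))]/(1+[K3/(1+K3*(K4+K5))]*K6)], K7 - this is the overall T(s), already in the required normalized form

Therefore the answer is (18*s^5 - 3*s^4 - 150*s^3 + 227*s^2 - 156*s - 8)/(12*s^4 + 10*s^3 - 82*s^2 + 64*s - 52).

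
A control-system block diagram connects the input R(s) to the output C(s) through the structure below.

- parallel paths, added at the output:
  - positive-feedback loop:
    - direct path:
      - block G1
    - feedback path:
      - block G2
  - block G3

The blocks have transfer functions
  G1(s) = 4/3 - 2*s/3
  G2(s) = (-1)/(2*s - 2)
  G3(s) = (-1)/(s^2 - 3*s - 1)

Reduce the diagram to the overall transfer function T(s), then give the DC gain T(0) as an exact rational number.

Step 1 - close the feedback loop around G1, G2: (-2*s^2 + 6*s - 4)/(2*s - 1)
Step 2 - parallel reduction of [G1/(1-G1*G2)], G3: (-2*s^4 + 12*s^3 - 20*s^2 + 4*s + 5)/(2*s^3 - 7*s^2 + s + 1)
Evaluating the step-2 result (the overall T(s)) at s = 0 gives T(0) = 5/1 = 5.

Answer: 5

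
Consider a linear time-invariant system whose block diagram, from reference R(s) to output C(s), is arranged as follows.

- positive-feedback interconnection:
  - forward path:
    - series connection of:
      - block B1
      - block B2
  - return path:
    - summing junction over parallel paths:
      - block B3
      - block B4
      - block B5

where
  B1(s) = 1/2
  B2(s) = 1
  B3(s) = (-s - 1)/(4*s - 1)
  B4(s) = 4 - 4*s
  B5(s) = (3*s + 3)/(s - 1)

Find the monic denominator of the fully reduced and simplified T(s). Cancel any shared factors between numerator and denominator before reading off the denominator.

The answer is s^3 - 39*s^2/16 + 5*s/16.

Reasoning:
(1) cascade B1, B2: 1/2
(2) parallel reduction of B3, B4, B5: (-16*s^3 + 47*s^2 - 15*s + 2)/(4*s^2 - 5*s + 1)
(3) close the feedback loop around (B1*B2), (B3+B4+B5): (4*s^2 - 5*s + 1)/(16*s^3 - 39*s^2 + 5*s)
That last expression is T(s), already simplified. Scaling its denominator by 1/16 (the reciprocal of the leading coefficient) yields the monic denominator.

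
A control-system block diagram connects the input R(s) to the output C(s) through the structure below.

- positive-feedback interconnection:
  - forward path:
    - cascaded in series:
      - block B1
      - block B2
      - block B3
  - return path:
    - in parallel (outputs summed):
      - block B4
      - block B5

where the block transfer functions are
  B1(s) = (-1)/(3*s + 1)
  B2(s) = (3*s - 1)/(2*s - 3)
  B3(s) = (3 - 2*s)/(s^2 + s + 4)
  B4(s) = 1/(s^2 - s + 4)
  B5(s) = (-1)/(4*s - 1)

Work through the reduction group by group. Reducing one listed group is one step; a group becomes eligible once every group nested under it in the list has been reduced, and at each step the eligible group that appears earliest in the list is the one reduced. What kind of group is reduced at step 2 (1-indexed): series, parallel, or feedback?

The answer is parallel.

Reasoning:
Step 1 - reduce the series chain B1, B2, B3
Step 2 - reduce the parallel group B4, B5
Step 3 - feedback reduction of (B1*B2*B3), (B4+B5)
Step 2: parallel.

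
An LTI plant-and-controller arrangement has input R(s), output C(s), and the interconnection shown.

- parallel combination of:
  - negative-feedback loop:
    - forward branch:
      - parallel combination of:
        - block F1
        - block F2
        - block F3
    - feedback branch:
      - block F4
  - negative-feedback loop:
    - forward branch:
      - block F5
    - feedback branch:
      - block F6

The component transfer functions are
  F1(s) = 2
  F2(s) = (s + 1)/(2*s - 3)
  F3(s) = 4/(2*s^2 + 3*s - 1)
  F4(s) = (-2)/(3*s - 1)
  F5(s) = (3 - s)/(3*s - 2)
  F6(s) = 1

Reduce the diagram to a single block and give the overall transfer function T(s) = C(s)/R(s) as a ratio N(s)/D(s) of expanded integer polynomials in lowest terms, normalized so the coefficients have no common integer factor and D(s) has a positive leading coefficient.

Step 1: add F1, F2, F3 (parallel) gives (10*s^3 + 5*s^2 - 12*s - 7)/(4*s^3 - 11*s + 3)
Step 2: reduce the feedback loop with forward (F1+F2+F3) and return F4 gives (30*s^4 + 5*s^3 - 41*s^2 - 9*s + 7)/(12*s^4 - 24*s^3 - 43*s^2 + 44*s + 11)
Step 3: feedback reduction of F5, F6 gives (3 - s)/(2*s + 1)
Step 4: reduce the parallel group [(F1+F2+F3)/(1+(F1+F2+F3)*F4)], [F5/(1+F5*F6)], which is the overall transfer function T(s) = C(s)/R(s) in lowest terms

Therefore the answer is (48*s^5 + 100*s^4 - 106*s^3 - 232*s^2 + 126*s + 40)/(24*s^5 - 36*s^4 - 110*s^3 + 45*s^2 + 66*s + 11).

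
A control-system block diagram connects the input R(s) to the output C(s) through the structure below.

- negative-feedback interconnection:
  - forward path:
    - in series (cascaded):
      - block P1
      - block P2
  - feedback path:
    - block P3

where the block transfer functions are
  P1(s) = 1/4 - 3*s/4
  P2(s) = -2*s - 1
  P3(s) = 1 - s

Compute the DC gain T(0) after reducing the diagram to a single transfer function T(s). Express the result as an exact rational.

The answer is -1/3.

Reasoning:
Step 1 - cascade P1, P2 gives 3*s^2/2 + s/4 - 1/4
Step 2 - collapse the loop ((P1*P2) forward, P3 return) gives (-6*s^2 - s + 1)/(6*s^3 - 5*s^2 - 2*s - 3)
DC gain: substitute s = 0 into T(s) from step 2: T(0) = 1/(-3) = -1/3.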